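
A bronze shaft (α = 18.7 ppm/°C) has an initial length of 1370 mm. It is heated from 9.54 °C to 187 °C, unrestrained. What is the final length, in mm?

ΔT = 187 − 9.54 = 177.5 K.
ΔL = α·L₀·ΔT = 18.7×10⁻⁶ × 1370 mm × 177.5 K = 4.55 mm.
L = L₀ + ΔL = 1370 + 4.55 = 1374.5 mm.

1374.5 mm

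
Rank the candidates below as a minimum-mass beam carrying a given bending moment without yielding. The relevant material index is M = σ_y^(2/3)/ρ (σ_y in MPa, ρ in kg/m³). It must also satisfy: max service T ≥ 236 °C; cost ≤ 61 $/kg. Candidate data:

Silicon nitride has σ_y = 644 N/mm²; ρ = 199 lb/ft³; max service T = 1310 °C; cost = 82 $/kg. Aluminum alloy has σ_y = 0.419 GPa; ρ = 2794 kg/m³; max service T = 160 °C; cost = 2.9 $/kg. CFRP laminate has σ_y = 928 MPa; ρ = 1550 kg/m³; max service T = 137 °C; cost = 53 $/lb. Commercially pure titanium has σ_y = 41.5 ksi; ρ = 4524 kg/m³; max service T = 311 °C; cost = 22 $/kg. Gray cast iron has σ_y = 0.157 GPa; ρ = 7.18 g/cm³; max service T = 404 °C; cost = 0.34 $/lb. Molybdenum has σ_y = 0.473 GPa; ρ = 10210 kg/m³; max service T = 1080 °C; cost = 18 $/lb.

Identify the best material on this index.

Screen on constraints: max service T ≥ 236 °C; cost ≤ 61 $/kg. Survivors: commercially pure titanium, gray cast iron, molybdenum.
After converting to SI:
  commercially pure titanium: σ_y = 286.1 MPa, ρ = 4524 kg/m³
  gray cast iron: σ_y = 157.0 MPa, ρ = 7180 kg/m³
  molybdenum: σ_y = 473.0 MPa, ρ = 10210 kg/m³
  commercially pure titanium: M = 9.60×10⁻³
  molybdenum: M = 5.95×10⁻³
  gray cast iron: M = 4.05×10⁻³
Commercially pure titanium ranks first.

commercially pure titanium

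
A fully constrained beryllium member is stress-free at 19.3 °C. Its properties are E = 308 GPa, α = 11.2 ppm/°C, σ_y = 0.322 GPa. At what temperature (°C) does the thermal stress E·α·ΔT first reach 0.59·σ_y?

74.4 °C

σ_y = 0.322 GPa = 322.0 MPa.
E·α·ΔT = 190.0 MPa ⇒ ΔT = 190.0 / (308.0×10³ × 11.2×10⁻⁶) = 55.07 K.
T = 19.3 + 55.07 = 74.37 °C.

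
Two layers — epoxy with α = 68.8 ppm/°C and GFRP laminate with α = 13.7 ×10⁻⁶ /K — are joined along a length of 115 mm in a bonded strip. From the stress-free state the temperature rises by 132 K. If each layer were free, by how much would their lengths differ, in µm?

Δα = |68.8 − 13.7|×10⁻⁶/K = 55.1×10⁻⁶/K.
ΔL_mismatch = Δα·L·ΔT = 55.1×10⁻⁶ × 115.0 mm × 132.0 K = 836 µm.

836 µm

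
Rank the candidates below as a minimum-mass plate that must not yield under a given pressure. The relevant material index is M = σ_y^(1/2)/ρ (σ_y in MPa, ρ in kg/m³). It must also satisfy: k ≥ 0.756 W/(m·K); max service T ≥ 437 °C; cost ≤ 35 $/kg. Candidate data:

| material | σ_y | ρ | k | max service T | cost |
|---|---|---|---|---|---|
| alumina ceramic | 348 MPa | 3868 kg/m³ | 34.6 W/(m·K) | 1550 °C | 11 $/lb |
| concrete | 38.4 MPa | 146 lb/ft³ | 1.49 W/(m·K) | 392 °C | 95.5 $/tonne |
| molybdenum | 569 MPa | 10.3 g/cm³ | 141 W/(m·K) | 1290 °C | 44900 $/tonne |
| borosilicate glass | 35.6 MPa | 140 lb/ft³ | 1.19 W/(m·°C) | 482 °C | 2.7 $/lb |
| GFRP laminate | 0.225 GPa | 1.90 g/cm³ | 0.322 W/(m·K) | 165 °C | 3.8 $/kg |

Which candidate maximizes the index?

alumina ceramic

Screen on constraints: k ≥ 0.756 W/(m·K); max service T ≥ 437 °C; cost ≤ 35 $/kg. Survivors: alumina ceramic, borosilicate glass.
After converting to SI:
  alumina ceramic: σ_y = 348.0 MPa, ρ = 3868 kg/m³
  borosilicate glass: σ_y = 35.60 MPa, ρ = 2243 kg/m³
  alumina ceramic: M = 4.82×10⁻³
  borosilicate glass: M = 2.66×10⁻³
The maximum is for alumina ceramic.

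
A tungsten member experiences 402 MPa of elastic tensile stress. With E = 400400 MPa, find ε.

1.00×10⁻³

E = 400400 MPa = 400.4 GPa = 400400 MPa.
ε = σ/E = 402 / 400400 = 1.00×10⁻³.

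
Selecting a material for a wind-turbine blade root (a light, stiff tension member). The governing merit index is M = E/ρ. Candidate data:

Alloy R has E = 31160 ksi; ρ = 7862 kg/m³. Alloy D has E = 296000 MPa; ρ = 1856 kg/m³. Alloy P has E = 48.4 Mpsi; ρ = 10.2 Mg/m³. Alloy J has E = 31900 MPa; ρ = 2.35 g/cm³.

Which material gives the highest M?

After converting to SI:
  alloy R: E = 214.8 GPa, ρ = 7862 kg/m³
  alloy D: E = 296.0 GPa, ρ = 1856 kg/m³
  alloy P: E = 333.7 GPa, ρ = 10200 kg/m³
  alloy J: E = 31.90 GPa, ρ = 2350 kg/m³
  alloy D: M = 159 MN·m/kg
  alloy P: M = 32.7 MN·m/kg
  alloy R: M = 27.3 MN·m/kg
  alloy J: M = 13.6 MN·m/kg
Highest index: alloy D.

alloy D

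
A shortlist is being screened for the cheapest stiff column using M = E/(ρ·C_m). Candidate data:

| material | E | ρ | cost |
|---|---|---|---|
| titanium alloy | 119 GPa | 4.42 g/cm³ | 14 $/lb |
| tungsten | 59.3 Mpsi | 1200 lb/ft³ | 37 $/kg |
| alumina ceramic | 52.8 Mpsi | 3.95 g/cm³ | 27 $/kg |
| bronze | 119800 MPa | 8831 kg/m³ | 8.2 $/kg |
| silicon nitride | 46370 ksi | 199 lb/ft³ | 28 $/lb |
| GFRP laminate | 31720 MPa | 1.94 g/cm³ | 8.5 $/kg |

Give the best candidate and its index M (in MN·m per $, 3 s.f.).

alumina ceramic, M = 3.41 MN·m per $

Putting every candidate on a common basis:
  titanium alloy: E = 119.0 GPa, ρ = 4420 kg/m³, cost = 30.86 $/kg
  tungsten: E = 408.9 GPa, ρ = 19220 kg/m³, cost = 37.00 $/kg
  alumina ceramic: E = 364.0 GPa, ρ = 3950 kg/m³, cost = 27.00 $/kg
  bronze: E = 119.8 GPa, ρ = 8831 kg/m³, cost = 8.200 $/kg
  silicon nitride: E = 319.7 GPa, ρ = 3188 kg/m³, cost = 61.73 $/kg
  GFRP laminate: E = 31.72 GPa, ρ = 1940 kg/m³, cost = 8.500 $/kg
  alumina ceramic: M = 3.41 MN·m per $
  GFRP laminate: M = 1.92 MN·m per $
  bronze: M = 1.65 MN·m per $
  silicon nitride: M = 1.62 MN·m per $
  titanium alloy: M = 0.872 MN·m per $
  tungsten: M = 0.575 MN·m per $
The maximum is for alumina ceramic.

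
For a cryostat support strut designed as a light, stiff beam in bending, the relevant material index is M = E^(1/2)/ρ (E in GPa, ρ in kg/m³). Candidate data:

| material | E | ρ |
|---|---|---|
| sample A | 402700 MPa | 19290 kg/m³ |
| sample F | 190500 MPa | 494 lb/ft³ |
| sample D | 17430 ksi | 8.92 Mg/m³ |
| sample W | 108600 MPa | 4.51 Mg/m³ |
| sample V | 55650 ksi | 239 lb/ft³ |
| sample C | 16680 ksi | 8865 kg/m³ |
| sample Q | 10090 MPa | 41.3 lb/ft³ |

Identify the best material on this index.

sample V

After converting to SI:
  sample A: E = 402.7 GPa, ρ = 19290 kg/m³
  sample F: E = 190.5 GPa, ρ = 7913 kg/m³
  sample D: E = 120.2 GPa, ρ = 8920 kg/m³
  sample W: E = 108.6 GPa, ρ = 4510 kg/m³
  sample V: E = 383.7 GPa, ρ = 3828 kg/m³
  sample C: E = 115.0 GPa, ρ = 8865 kg/m³
  sample Q: E = 10.09 GPa, ρ = 661.6 kg/m³
  sample V: M = 5.12×10⁻³
  sample Q: M = 4.80×10⁻³
  sample W: M = 2.31×10⁻³
  sample F: M = 1.74×10⁻³
  sample D: M = 1.23×10⁻³
  sample C: M = 1.21×10⁻³
  sample A: M = 1.04×10⁻³
Sample V ranks first.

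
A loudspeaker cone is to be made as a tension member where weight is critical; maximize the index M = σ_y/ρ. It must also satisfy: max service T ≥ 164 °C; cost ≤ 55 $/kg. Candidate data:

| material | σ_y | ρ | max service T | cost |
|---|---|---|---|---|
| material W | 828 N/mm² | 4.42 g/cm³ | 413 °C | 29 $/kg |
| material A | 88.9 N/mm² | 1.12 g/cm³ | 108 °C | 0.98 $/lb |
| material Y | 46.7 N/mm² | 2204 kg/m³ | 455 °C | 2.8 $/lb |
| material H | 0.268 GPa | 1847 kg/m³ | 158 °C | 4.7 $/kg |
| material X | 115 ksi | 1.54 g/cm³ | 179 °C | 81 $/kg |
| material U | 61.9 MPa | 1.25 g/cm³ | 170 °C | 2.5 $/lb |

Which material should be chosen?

Screen on constraints: max service T ≥ 164 °C; cost ≤ 55 $/kg. Survivors: material W, material Y, material U.
Normalizing units and computing the index:
  material W: σ_y = 828.0 MPa, ρ = 4420 kg/m³
  material Y: σ_y = 46.70 MPa, ρ = 2204 kg/m³
  material U: σ_y = 61.90 MPa, ρ = 1250 kg/m³
  material W: M = 187 kN·m/kg
  material U: M = 49.5 kN·m/kg
  material Y: M = 21.2 kN·m/kg
Material W has the largest M.

material W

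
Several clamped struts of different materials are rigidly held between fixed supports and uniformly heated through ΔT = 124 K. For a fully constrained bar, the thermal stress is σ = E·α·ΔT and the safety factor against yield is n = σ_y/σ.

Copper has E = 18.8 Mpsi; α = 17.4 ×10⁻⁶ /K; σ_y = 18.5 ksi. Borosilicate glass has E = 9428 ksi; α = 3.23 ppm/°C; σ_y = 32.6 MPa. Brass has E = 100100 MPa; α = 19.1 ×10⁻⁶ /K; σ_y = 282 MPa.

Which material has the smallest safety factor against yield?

copper

Converting E to GPa, α to ×10⁻⁶/K, σ_y to MPa, then σ and n for each:
  copper: E = 129.6, α = 17.4, σ_y = 127.6 → σ = 280 MPa, n = 0.456
  borosilicate glass: E = 65.00, α = 3.23, σ_y = 32.60 → σ = 26.0 MPa, n = 1.25
  brass: E = 100.1, α = 19.1, σ_y = 282.0 → σ = 237 MPa, n = 1.19
The minimum is copper at n = 0.456.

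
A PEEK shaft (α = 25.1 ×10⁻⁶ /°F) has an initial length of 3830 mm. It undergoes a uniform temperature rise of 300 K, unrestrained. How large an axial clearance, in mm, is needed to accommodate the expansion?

Convert α: 25.1×10⁻⁶/°F × (9/5) = 45.2×10⁻⁶/K.
ΔL = α·L₀·ΔT = 45.2×10⁻⁶ × 3830 mm × 300.0 K = 51.9 mm.

51.9 mm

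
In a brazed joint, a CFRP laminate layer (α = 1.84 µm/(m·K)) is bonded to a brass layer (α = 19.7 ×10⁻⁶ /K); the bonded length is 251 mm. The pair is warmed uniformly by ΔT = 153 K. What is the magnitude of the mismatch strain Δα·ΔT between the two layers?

2.73×10⁻³

Δα = |1.84 − 19.7|×10⁻⁶/K = 17.9×10⁻⁶/K.
Mismatch strain = Δα·ΔT = 17.9×10⁻⁶ × 153.0 = 2.73×10⁻³.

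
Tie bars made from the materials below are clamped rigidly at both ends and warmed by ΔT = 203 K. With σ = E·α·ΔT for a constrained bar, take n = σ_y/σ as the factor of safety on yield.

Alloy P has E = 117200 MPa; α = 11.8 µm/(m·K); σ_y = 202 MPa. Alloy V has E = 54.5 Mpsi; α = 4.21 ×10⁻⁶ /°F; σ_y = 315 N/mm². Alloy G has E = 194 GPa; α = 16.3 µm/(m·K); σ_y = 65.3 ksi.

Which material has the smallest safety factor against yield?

With everything in SI (GPa, ×10⁻⁶/K, MPa):
  alloy P: E = 117.2, α = 11.8, σ_y = 202.0 → σ = 281 MPa, n = 0.720
  alloy V: E = 375.8, α = 7.58, σ_y = 315.0 → σ = 578 MPa, n = 0.545
  alloy G: E = 194.0, α = 16.3, σ_y = 450.2 → σ = 642 MPa, n = 0.701
Alloy V has the lowest safety factor, n = 0.545.

alloy V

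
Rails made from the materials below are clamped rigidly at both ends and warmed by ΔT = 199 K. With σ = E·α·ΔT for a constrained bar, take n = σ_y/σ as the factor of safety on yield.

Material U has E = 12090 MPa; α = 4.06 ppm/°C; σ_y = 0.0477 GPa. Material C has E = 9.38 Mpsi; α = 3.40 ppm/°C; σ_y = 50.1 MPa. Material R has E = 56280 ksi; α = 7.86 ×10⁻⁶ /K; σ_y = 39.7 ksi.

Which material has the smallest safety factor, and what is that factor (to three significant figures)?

With everything in SI (GPa, ×10⁻⁶/K, MPa):
  material U: E = 12.09, α = 4.06, σ_y = 47.70 → σ = 9.77 MPa, n = 4.88
  material C: E = 64.67, α = 3.40, σ_y = 50.10 → σ = 43.8 MPa, n = 1.14
  material R: E = 388.0, α = 7.86, σ_y = 273.7 → σ = 607 MPa, n = 0.451
The minimum is material R at n = 0.451.

material R, n = 0.451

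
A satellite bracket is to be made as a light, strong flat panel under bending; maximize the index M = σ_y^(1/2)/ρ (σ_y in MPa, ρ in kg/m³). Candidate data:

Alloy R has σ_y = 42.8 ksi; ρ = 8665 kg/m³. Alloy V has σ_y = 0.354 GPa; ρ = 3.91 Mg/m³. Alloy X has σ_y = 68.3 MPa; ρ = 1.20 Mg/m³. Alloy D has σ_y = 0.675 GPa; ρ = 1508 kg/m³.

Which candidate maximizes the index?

alloy D

Normalizing units and computing the index:
  alloy R: σ_y = 295.1 MPa, ρ = 8665 kg/m³
  alloy V: σ_y = 354.0 MPa, ρ = 3910 kg/m³
  alloy X: σ_y = 68.30 MPa, ρ = 1200 kg/m³
  alloy D: σ_y = 675.0 MPa, ρ = 1508 kg/m³
  alloy D: M = 17.2×10⁻³
  alloy X: M = 6.89×10⁻³
  alloy V: M = 4.81×10⁻³
  alloy R: M = 1.98×10⁻³
Alloy D ranks first.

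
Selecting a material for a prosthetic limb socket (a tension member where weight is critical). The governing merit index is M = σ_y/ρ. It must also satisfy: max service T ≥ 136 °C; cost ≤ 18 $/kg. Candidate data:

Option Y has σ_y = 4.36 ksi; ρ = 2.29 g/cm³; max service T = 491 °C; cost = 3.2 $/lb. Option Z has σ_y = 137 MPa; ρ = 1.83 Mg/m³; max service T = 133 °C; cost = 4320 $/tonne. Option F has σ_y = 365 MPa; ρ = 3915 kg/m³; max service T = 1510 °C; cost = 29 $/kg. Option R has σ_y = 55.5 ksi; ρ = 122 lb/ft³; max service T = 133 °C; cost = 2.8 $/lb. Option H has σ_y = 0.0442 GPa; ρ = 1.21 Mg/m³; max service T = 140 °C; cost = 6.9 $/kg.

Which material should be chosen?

option H

Screen on constraints: max service T ≥ 136 °C; cost ≤ 18 $/kg. Survivors: option Y, option H.
Convert each candidate to consistent units, then evaluate M:
  option Y: σ_y = 30.06 MPa, ρ = 2290 kg/m³
  option H: σ_y = 44.20 MPa, ρ = 1210 kg/m³
  option H: M = 36.5 kN·m/kg
  option Y: M = 13.1 kN·m/kg
The maximum is for option H.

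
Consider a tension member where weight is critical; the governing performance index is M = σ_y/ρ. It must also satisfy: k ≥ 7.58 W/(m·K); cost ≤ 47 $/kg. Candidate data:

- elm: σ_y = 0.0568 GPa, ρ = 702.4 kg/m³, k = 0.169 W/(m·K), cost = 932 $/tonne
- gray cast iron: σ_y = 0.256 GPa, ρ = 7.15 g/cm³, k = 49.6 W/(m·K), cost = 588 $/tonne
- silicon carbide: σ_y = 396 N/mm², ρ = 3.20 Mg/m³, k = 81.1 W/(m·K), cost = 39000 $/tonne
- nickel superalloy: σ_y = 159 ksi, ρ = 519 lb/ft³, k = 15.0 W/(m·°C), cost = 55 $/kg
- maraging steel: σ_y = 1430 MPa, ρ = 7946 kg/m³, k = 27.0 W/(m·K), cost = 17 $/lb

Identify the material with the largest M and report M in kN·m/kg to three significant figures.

Screen on constraints: k ≥ 7.58 W/(m·K); cost ≤ 47 $/kg. Survivors: gray cast iron, silicon carbide, maraging steel.
After converting to SI:
  gray cast iron: σ_y = 256.0 MPa, ρ = 7150 kg/m³
  silicon carbide: σ_y = 396.0 MPa, ρ = 3200 kg/m³
  maraging steel: σ_y = 1430 MPa, ρ = 7946 kg/m³
  maraging steel: M = 180 kN·m/kg
  silicon carbide: M = 124 kN·m/kg
  gray cast iron: M = 35.8 kN·m/kg
The maximum is for maraging steel.

maraging steel, M = 180 kN·m/kg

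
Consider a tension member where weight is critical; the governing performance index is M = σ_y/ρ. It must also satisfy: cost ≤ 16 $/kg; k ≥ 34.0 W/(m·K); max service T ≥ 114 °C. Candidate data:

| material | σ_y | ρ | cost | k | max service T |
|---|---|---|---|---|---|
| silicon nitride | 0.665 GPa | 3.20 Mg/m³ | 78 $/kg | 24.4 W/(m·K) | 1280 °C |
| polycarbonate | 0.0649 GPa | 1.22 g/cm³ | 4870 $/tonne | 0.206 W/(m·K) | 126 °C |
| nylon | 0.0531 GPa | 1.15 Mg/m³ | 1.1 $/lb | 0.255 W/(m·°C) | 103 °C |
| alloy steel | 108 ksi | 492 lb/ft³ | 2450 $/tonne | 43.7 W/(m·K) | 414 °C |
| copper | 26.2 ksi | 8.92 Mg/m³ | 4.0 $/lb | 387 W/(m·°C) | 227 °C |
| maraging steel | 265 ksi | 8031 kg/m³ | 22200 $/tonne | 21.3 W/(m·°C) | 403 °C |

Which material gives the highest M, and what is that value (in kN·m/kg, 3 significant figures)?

alloy steel, M = 94.5 kN·m/kg

Screen on constraints: cost ≤ 16 $/kg; k ≥ 34.0 W/(m·K); max service T ≥ 114 °C. Survivors: alloy steel, copper.
In SI units:
  alloy steel: σ_y = 744.6 MPa, ρ = 7881 kg/m³
  copper: σ_y = 180.6 MPa, ρ = 8920 kg/m³
  alloy steel: M = 94.5 kN·m/kg
  copper: M = 20.3 kN·m/kg
The maximum is for alloy steel.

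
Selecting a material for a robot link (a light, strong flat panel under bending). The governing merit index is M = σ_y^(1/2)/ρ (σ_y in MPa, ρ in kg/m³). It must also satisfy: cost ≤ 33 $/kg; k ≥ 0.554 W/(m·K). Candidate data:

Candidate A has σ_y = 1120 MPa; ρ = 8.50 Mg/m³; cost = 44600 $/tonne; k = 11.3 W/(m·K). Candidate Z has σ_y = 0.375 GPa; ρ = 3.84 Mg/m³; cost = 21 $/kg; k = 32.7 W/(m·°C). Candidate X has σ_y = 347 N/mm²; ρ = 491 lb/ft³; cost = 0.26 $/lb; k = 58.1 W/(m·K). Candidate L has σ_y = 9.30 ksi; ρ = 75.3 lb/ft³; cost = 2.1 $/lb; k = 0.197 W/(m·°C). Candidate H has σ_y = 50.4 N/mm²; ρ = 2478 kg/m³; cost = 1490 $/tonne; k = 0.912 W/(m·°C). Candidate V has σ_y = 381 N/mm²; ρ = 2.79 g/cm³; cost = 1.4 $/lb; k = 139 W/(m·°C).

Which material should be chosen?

candidate V

Screen on constraints: cost ≤ 33 $/kg; k ≥ 0.554 W/(m·K). Survivors: candidate Z, candidate X, candidate H, candidate V.
After converting to SI:
  candidate Z: σ_y = 375.0 MPa, ρ = 3840 kg/m³
  candidate X: σ_y = 347.0 MPa, ρ = 7865 kg/m³
  candidate H: σ_y = 50.40 MPa, ρ = 2478 kg/m³
  candidate V: σ_y = 381.0 MPa, ρ = 2790 kg/m³
  candidate V: M = 7.00×10⁻³
  candidate Z: M = 5.04×10⁻³
  candidate H: M = 2.86×10⁻³
  candidate X: M = 2.37×10⁻³
The maximum is for candidate V.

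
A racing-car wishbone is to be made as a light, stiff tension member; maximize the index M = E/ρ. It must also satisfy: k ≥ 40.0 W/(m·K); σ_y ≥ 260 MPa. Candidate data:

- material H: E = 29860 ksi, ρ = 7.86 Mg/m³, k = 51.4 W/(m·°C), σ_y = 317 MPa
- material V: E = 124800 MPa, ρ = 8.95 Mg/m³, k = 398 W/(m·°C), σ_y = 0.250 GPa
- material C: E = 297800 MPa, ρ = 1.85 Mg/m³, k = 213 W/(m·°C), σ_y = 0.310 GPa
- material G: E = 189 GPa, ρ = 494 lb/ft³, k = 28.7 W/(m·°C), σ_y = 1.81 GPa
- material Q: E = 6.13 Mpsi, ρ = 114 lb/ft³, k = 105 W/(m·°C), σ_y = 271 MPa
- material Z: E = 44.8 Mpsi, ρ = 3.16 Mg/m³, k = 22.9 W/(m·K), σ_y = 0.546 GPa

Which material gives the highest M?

material C

Screen on constraints: k ≥ 40.0 W/(m·K); σ_y ≥ 260 MPa. Survivors: material H, material C, material Q.
Convert each candidate to consistent units, then evaluate M:
  material H: E = 205.9 GPa, ρ = 7860 kg/m³
  material C: E = 297.8 GPa, ρ = 1850 kg/m³
  material Q: E = 42.26 GPa, ρ = 1826 kg/m³
  material C: M = 161 MN·m/kg
  material H: M = 26.2 MN·m/kg
  material Q: M = 23.1 MN·m/kg
Material C has the largest M.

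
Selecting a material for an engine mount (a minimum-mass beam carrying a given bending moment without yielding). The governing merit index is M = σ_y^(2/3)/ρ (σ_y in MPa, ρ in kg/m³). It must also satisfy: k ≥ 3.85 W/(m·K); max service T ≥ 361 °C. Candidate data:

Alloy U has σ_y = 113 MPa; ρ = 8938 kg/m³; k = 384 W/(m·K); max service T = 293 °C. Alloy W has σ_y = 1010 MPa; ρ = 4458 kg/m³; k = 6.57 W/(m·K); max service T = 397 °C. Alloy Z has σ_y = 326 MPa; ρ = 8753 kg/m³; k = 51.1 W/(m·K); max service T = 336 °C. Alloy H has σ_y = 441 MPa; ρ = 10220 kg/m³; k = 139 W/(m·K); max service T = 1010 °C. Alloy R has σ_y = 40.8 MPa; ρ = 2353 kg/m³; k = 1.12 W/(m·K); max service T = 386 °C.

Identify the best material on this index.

Screen on constraints: k ≥ 3.85 W/(m·K); max service T ≥ 361 °C. Survivors: alloy W, alloy H.
Per-candidate index values:
  alloy W: M = 22.6×10⁻³
  alloy H: M = 5.67×10⁻³
Alloy W has the largest M.

alloy W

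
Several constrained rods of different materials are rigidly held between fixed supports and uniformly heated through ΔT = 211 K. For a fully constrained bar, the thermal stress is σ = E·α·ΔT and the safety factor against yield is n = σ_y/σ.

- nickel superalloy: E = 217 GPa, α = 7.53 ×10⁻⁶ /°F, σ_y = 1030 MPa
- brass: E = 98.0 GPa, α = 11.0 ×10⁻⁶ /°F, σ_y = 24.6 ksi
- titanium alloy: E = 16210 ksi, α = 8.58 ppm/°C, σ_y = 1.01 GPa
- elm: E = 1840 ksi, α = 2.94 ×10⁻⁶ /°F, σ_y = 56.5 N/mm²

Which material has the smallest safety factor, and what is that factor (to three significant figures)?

Converting E to GPa, α to ×10⁻⁶/K, σ_y to MPa, then σ and n for each:
  nickel superalloy: E = 217.0, α = 13.6, σ_y = 1030 → σ = 621 MPa, n = 1.66
  brass: E = 98.00, α = 19.8, σ_y = 169.6 → σ = 409 MPa, n = 0.414
  titanium alloy: E = 111.8, α = 8.58, σ_y = 1010 → σ = 202 MPa, n = 4.99
  elm: E = 12.69, α = 5.29, σ_y = 56.50 → σ = 14.2 MPa, n = 3.99
The minimum is brass at n = 0.414.

brass, n = 0.414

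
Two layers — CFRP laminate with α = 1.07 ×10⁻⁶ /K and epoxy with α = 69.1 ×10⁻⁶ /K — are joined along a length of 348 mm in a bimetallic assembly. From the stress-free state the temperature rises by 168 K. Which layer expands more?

α(CFRP laminate) = 1.07×10⁻⁶/K vs α(epoxy) = 69.1×10⁻⁶/K.
Higher α expands more for the same ΔT: epoxy.

epoxy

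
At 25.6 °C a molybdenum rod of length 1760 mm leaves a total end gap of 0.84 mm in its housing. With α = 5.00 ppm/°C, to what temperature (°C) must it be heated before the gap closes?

α·L₀·ΔT = 0.84 mm ⇒ ΔT = 0.84 / (5.00×10⁻⁶ × 1760.0) = 95.45 K.
T = 25.6 + 95.45 = 121.1 °C.

121 °C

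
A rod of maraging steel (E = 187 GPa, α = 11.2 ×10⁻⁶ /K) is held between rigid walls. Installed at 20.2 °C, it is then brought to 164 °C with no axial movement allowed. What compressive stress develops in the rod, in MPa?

ΔT = 143.8 K. Constrained thermal stress σ = E·α·ΔT = 187.0×10³ MPa × 11.2×10⁻⁶ × 143.8 = 301 MPa (compressive).

301 MPa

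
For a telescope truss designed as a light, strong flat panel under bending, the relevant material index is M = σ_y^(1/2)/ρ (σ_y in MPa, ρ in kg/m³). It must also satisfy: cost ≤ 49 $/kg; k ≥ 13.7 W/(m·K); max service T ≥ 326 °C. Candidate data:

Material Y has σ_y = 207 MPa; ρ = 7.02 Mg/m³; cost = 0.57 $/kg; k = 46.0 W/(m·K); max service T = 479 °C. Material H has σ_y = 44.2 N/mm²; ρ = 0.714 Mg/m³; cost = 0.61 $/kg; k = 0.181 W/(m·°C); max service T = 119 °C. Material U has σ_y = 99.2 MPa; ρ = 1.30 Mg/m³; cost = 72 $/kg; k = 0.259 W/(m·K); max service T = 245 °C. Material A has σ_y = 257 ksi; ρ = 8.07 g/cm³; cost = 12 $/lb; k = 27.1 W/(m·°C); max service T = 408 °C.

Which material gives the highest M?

Screen on constraints: cost ≤ 49 $/kg; k ≥ 13.7 W/(m·K); max service T ≥ 326 °C. Survivors: material Y, material A.
After converting to SI:
  material Y: σ_y = 207.0 MPa, ρ = 7020 kg/m³
  material A: σ_y = 1772 MPa, ρ = 8070 kg/m³
  material A: M = 5.22×10⁻³
  material Y: M = 2.05×10⁻³
Material A has the largest M.

material A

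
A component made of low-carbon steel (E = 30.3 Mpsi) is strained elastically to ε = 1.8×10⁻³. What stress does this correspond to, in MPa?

E = 30.3 Mpsi = 208.9 GPa.
σ = E·ε = 208900 MPa × 1.8×10⁻³ = 376 MPa.

376 MPa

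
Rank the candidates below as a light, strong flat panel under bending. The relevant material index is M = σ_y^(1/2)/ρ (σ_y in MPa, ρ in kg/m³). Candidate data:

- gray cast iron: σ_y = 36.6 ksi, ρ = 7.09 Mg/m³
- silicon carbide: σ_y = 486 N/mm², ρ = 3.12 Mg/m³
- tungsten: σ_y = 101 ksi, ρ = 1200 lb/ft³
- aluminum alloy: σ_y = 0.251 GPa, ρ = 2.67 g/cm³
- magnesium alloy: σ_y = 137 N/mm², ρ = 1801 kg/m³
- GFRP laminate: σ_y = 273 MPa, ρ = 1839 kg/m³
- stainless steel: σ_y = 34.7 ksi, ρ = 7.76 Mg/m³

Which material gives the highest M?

Putting every candidate on a common basis:
  gray cast iron: σ_y = 252.3 MPa, ρ = 7090 kg/m³
  silicon carbide: σ_y = 486.0 MPa, ρ = 3120 kg/m³
  tungsten: σ_y = 696.4 MPa, ρ = 19220 kg/m³
  aluminum alloy: σ_y = 251.0 MPa, ρ = 2670 kg/m³
  magnesium alloy: σ_y = 137.0 MPa, ρ = 1801 kg/m³
  GFRP laminate: σ_y = 273.0 MPa, ρ = 1839 kg/m³
  stainless steel: σ_y = 239.2 MPa, ρ = 7760 kg/m³
  GFRP laminate: M = 8.98×10⁻³
  silicon carbide: M = 7.07×10⁻³
  magnesium alloy: M = 6.50×10⁻³
  aluminum alloy: M = 5.93×10⁻³
  gray cast iron: M = 2.24×10⁻³
  stainless steel: M = 1.99×10⁻³
  tungsten: M = 1.37×10⁻³
The maximum is for GFRP laminate.

GFRP laminate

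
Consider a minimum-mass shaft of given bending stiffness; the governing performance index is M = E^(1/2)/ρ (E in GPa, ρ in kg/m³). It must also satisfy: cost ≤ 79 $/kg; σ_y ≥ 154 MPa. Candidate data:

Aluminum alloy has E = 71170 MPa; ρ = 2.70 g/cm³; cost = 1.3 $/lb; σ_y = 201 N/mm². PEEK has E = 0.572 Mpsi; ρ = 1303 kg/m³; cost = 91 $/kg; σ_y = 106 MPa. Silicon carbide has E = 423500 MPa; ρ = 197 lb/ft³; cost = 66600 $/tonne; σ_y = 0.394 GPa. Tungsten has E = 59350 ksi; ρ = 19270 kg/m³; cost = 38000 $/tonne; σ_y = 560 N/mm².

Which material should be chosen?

silicon carbide

Screen on constraints: cost ≤ 79 $/kg; σ_y ≥ 154 MPa. Survivors: aluminum alloy, silicon carbide, tungsten.
Normalizing units and computing the index:
  aluminum alloy: E = 71.17 GPa, ρ = 2700 kg/m³
  silicon carbide: E = 423.5 GPa, ρ = 3156 kg/m³
  tungsten: E = 409.2 GPa, ρ = 19270 kg/m³
  silicon carbide: M = 6.52×10⁻³
  aluminum alloy: M = 3.12×10⁻³
  tungsten: M = 1.05×10⁻³
Silicon carbide has the largest M.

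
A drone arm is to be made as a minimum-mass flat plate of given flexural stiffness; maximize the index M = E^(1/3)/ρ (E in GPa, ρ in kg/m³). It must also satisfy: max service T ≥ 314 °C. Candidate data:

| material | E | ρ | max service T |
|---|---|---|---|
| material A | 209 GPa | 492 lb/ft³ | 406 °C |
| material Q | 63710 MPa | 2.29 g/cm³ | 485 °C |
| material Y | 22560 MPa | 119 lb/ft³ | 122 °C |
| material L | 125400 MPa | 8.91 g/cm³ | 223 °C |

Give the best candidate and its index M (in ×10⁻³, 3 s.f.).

Screen on constraints: max service T ≥ 314 °C. Survivors: material A, material Q.
In SI units:
  material A: E = 209.0 GPa, ρ = 7881 kg/m³
  material Q: E = 63.71 GPa, ρ = 2290 kg/m³
  material Q: M = 1.74×10⁻³
  material A: M = 0.753×10⁻³
The maximum is for material Q.

material Q, M = 1.74×10⁻³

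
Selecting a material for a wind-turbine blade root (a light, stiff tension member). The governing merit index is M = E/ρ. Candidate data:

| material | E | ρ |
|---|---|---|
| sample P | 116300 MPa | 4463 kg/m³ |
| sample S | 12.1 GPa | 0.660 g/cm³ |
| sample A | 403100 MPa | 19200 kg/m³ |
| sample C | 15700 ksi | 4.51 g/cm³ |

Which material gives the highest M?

sample P

In SI units:
  sample P: E = 116.3 GPa, ρ = 4463 kg/m³
  sample S: E = 12.10 GPa, ρ = 660.0 kg/m³
  sample A: E = 403.1 GPa, ρ = 19200 kg/m³
  sample C: E = 108.2 GPa, ρ = 4510 kg/m³
  sample P: M = 26.1 MN·m/kg
  sample C: M = 24.0 MN·m/kg
  sample A: M = 21.0 MN·m/kg
  sample S: M = 18.3 MN·m/kg
The maximum is for sample P.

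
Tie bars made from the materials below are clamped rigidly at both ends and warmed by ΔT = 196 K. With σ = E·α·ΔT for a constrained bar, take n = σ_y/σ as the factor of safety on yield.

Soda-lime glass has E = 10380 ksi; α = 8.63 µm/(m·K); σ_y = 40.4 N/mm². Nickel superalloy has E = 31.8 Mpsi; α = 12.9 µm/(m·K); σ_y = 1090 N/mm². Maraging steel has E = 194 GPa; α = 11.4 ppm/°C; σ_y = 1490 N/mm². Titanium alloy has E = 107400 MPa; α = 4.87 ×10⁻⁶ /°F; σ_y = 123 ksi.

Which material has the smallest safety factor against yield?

soda-lime glass

Converting E to GPa, α to ×10⁻⁶/K, σ_y to MPa, then σ and n for each:
  soda-lime glass: E = 71.57, α = 8.63, σ_y = 40.40 → σ = 121 MPa, n = 0.334
  nickel superalloy: E = 219.3, α = 12.9, σ_y = 1090 → σ = 554 MPa, n = 1.97
  maraging steel: E = 194.0, α = 11.4, σ_y = 1490 → σ = 433 MPa, n = 3.44
  titanium alloy: E = 107.4, α = 8.77, σ_y = 848.1 → σ = 185 MPa, n = 4.60
The minimum is soda-lime glass at n = 0.334.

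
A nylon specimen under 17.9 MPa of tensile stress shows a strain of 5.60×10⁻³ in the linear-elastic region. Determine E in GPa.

3.20 GPa

E = σ/ε = 17.9 MPa / 5.60×10⁻³ = 3196 MPa = 3.20 GPa.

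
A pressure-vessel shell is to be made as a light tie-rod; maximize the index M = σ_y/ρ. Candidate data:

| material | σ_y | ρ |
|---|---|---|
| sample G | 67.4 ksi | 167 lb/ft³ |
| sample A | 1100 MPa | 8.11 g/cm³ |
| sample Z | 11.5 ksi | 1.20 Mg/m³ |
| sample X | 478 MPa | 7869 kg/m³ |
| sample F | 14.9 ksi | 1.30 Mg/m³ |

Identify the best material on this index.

sample G

Normalizing units and computing the index:
  sample G: σ_y = 464.7 MPa, ρ = 2675 kg/m³
  sample A: σ_y = 1100 MPa, ρ = 8110 kg/m³
  sample Z: σ_y = 79.29 MPa, ρ = 1200 kg/m³
  sample X: σ_y = 478.0 MPa, ρ = 7869 kg/m³
  sample F: σ_y = 102.7 MPa, ρ = 1300 kg/m³
  sample G: M = 174 kN·m/kg
  sample A: M = 136 kN·m/kg
  sample F: M = 79.0 kN·m/kg
  sample Z: M = 66.1 kN·m/kg
  sample X: M = 60.7 kN·m/kg
Sample G has the largest M.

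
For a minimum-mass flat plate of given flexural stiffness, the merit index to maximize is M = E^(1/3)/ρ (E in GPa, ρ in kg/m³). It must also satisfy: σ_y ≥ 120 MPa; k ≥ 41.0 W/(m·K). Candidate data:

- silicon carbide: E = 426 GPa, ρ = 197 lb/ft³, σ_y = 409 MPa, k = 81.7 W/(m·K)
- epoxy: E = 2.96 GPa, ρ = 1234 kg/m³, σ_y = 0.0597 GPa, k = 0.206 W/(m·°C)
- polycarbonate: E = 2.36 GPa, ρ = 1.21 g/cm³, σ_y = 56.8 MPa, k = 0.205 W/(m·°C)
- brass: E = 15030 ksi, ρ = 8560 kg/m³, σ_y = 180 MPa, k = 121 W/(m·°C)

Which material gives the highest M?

silicon carbide

Screen on constraints: σ_y ≥ 120 MPa; k ≥ 41.0 W/(m·K). Survivors: silicon carbide, brass.
Convert each candidate to consistent units, then evaluate M:
  silicon carbide: E = 426.0 GPa, ρ = 3156 kg/m³
  brass: E = 103.6 GPa, ρ = 8560 kg/m³
  silicon carbide: M = 2.38×10⁻³
  brass: M = 0.549×10⁻³
Silicon carbide ranks first.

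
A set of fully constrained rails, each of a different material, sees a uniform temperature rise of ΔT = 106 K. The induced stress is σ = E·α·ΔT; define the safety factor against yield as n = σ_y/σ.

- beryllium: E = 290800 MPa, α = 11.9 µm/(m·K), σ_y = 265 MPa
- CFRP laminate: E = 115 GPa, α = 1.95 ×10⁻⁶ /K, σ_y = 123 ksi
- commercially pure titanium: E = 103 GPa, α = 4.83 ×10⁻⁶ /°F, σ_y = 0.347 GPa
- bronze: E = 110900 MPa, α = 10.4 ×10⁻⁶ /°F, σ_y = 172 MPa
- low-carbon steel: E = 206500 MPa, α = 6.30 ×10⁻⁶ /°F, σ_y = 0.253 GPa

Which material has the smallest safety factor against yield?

Converting E to GPa, α to ×10⁻⁶/K, σ_y to MPa, then σ and n for each:
  beryllium: E = 290.8, α = 11.9, σ_y = 265.0 → σ = 367 MPa, n = 0.722
  CFRP laminate: E = 115.0, α = 1.95, σ_y = 848.1 → σ = 23.8 MPa, n = 35.7
  commercially pure titanium: E = 103.0, α = 8.69, σ_y = 347.0 → σ = 94.9 MPa, n = 3.66
  bronze: E = 110.9, α = 18.7, σ_y = 172.0 → σ = 220 MPa, n = 0.782
  low-carbon steel: E = 206.5, α = 11.3, σ_y = 253.0 → σ = 248 MPa, n = 1.02
The minimum is beryllium at n = 0.722.

beryllium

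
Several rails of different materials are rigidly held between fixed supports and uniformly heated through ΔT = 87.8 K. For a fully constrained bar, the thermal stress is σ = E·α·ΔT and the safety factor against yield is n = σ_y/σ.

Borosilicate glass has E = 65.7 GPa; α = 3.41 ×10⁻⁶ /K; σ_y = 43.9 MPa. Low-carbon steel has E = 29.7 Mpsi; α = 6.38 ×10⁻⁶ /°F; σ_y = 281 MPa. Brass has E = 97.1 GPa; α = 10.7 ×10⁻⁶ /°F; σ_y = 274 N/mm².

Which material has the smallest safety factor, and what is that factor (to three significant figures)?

low-carbon steel, n = 1.36

Per material, after unit conversion:
  borosilicate glass: E = 65.70, α = 3.41, σ_y = 43.90 → σ = 19.7 MPa, n = 2.23
  low-carbon steel: E = 204.8, α = 11.5, σ_y = 281.0 → σ = 206 MPa, n = 1.36
  brass: E = 97.10, α = 19.3, σ_y = 274.0 → σ = 164 MPa, n = 1.67
The minimum is low-carbon steel at n = 1.36.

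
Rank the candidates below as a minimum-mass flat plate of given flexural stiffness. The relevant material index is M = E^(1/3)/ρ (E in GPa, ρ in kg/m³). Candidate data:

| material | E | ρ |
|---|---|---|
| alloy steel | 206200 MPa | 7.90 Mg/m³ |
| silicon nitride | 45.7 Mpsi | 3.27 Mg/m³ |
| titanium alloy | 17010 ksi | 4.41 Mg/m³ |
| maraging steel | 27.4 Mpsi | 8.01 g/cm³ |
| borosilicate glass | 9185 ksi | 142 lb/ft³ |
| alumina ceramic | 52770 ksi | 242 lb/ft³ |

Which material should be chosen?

In SI units:
  alloy steel: E = 206.2 GPa, ρ = 7900 kg/m³
  silicon nitride: E = 315.1 GPa, ρ = 3270 kg/m³
  titanium alloy: E = 117.3 GPa, ρ = 4410 kg/m³
  maraging steel: E = 188.9 GPa, ρ = 8010 kg/m³
  borosilicate glass: E = 63.33 GPa, ρ = 2275 kg/m³
  alumina ceramic: E = 363.8 GPa, ρ = 3876 kg/m³
  silicon nitride: M = 2.08×10⁻³
  alumina ceramic: M = 1.84×10⁻³
  borosilicate glass: M = 1.75×10⁻³
  titanium alloy: M = 1.11×10⁻³
  alloy steel: M = 0.748×10⁻³
  maraging steel: M = 0.716×10⁻³
Silicon nitride has the largest M.

silicon nitride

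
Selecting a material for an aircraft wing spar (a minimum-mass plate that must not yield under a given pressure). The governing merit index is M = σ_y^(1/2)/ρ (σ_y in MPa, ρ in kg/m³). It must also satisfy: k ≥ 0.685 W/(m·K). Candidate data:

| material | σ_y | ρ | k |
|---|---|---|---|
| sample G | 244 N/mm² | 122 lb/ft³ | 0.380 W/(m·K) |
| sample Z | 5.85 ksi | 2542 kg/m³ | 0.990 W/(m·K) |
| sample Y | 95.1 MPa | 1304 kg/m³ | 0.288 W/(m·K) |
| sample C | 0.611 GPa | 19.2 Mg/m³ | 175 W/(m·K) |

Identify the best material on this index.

Screen on constraints: k ≥ 0.685 W/(m·K). Survivors: sample Z, sample C.
Putting every candidate on a common basis:
  sample Z: σ_y = 40.33 MPa, ρ = 2542 kg/m³
  sample C: σ_y = 611.0 MPa, ρ = 19200 kg/m³
  sample Z: M = 2.50×10⁻³
  sample C: M = 1.29×10⁻³
The maximum is for sample Z.

sample Z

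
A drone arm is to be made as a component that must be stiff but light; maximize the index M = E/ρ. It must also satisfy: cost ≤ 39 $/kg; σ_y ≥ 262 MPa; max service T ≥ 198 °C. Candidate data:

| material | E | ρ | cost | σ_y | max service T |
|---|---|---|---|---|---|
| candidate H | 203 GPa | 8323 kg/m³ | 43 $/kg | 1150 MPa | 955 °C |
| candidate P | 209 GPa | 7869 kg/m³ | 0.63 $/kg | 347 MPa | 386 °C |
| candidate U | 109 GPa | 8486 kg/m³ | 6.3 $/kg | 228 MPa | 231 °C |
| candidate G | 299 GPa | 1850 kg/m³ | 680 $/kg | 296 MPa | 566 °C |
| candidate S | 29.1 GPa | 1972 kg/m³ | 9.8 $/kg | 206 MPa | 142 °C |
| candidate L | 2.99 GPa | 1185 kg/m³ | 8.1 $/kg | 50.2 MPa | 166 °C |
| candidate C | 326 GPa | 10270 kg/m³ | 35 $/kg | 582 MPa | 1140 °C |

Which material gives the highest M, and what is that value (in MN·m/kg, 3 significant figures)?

candidate C, M = 31.7 MN·m/kg

Screen on constraints: cost ≤ 39 $/kg; σ_y ≥ 262 MPa; max service T ≥ 198 °C. Survivors: candidate P, candidate C.
Computing M directly (units already consistent):
  candidate C: M = 31.7 MN·m/kg
  candidate P: M = 26.6 MN·m/kg
Candidate C has the largest M.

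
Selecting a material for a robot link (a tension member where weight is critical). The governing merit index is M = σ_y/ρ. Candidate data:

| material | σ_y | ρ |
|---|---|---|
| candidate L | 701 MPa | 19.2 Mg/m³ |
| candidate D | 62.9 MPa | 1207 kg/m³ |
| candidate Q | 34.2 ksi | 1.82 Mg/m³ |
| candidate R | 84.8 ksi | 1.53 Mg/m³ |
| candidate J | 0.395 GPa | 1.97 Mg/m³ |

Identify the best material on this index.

After converting to SI:
  candidate L: σ_y = 701.0 MPa, ρ = 19200 kg/m³
  candidate D: σ_y = 62.90 MPa, ρ = 1207 kg/m³
  candidate Q: σ_y = 235.8 MPa, ρ = 1820 kg/m³
  candidate R: σ_y = 584.7 MPa, ρ = 1530 kg/m³
  candidate J: σ_y = 395.0 MPa, ρ = 1970 kg/m³
  candidate R: M = 382 kN·m/kg
  candidate J: M = 201 kN·m/kg
  candidate Q: M = 130 kN·m/kg
  candidate D: M = 52.1 kN·m/kg
  candidate L: M = 36.5 kN·m/kg
Highest index: candidate R.

candidate R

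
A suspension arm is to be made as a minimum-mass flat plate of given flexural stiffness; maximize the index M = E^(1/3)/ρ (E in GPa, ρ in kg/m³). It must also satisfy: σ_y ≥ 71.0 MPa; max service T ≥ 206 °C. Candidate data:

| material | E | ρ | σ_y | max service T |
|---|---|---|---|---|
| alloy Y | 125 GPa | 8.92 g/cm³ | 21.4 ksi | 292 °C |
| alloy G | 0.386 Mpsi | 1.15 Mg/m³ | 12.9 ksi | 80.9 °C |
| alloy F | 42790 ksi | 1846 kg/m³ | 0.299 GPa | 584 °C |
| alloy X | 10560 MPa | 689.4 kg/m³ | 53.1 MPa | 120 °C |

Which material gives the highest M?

alloy F

Screen on constraints: σ_y ≥ 71.0 MPa; max service T ≥ 206 °C. Survivors: alloy Y, alloy F.
Putting every candidate on a common basis:
  alloy Y: E = 125.0 GPa, ρ = 8920 kg/m³
  alloy F: E = 295.0 GPa, ρ = 1846 kg/m³
  alloy F: M = 3.61×10⁻³
  alloy Y: M = 0.561×10⁻³
The maximum is for alloy F.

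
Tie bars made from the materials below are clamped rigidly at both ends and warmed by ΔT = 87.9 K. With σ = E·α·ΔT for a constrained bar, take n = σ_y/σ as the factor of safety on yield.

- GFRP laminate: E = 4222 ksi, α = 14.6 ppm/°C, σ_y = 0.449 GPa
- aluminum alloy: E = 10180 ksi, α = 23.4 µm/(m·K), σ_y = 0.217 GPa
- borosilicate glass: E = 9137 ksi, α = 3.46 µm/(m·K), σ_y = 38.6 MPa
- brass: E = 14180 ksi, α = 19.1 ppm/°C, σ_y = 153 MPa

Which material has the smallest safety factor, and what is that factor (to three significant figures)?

brass, n = 0.932

With everything in SI (GPa, ×10⁻⁶/K, MPa):
  GFRP laminate: E = 29.11, α = 14.6, σ_y = 449.0 → σ = 37.4 MPa, n = 12.0
  aluminum alloy: E = 70.19, α = 23.4, σ_y = 217.0 → σ = 144 MPa, n = 1.50
  borosilicate glass: E = 63.00, α = 3.46, σ_y = 38.60 → σ = 19.2 MPa, n = 2.01
  brass: E = 97.77, α = 19.1, σ_y = 153.0 → σ = 164 MPa, n = 0.932
Smallest n: brass with n = 0.932.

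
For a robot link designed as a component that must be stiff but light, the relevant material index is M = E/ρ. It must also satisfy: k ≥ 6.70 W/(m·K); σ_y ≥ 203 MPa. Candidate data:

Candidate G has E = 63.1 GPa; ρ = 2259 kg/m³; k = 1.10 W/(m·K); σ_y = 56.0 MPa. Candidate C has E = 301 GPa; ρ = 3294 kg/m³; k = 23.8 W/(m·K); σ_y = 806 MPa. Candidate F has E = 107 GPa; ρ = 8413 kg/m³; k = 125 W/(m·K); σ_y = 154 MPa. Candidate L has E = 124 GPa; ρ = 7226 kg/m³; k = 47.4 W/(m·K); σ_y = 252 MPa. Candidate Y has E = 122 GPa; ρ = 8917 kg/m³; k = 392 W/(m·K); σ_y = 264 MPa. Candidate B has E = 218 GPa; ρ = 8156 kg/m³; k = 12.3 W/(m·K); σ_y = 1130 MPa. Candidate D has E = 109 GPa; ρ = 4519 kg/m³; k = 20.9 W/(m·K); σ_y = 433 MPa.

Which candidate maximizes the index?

Screen on constraints: k ≥ 6.70 W/(m·K); σ_y ≥ 203 MPa. Survivors: candidate C, candidate L, candidate Y, candidate B, candidate D.
Evaluate M for each candidate:
  candidate C: M = 91.4 MN·m/kg
  candidate B: M = 26.7 MN·m/kg
  candidate D: M = 24.1 MN·m/kg
  candidate L: M = 17.2 MN·m/kg
  candidate Y: M = 13.7 MN·m/kg
The maximum is for candidate C.

candidate C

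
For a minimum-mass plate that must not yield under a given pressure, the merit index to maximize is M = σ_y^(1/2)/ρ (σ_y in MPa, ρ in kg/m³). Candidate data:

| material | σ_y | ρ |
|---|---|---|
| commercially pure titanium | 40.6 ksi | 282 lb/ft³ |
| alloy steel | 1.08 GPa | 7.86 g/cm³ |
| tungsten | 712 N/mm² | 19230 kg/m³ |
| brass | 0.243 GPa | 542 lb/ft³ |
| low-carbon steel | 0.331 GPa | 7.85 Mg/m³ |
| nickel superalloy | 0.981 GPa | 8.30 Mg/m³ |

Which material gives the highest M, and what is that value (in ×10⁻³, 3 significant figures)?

After converting to SI:
  commercially pure titanium: σ_y = 279.9 MPa, ρ = 4517 kg/m³
  alloy steel: σ_y = 1080 MPa, ρ = 7860 kg/m³
  tungsten: σ_y = 712.0 MPa, ρ = 19230 kg/m³
  brass: σ_y = 243.0 MPa, ρ = 8682 kg/m³
  low-carbon steel: σ_y = 331.0 MPa, ρ = 7850 kg/m³
  nickel superalloy: σ_y = 981.0 MPa, ρ = 8300 kg/m³
  alloy steel: M = 4.18×10⁻³
  nickel superalloy: M = 3.77×10⁻³
  commercially pure titanium: M = 3.70×10⁻³
  low-carbon steel: M = 2.32×10⁻³
  brass: M = 1.80×10⁻³
  tungsten: M = 1.39×10⁻³
Alloy steel has the largest M.

alloy steel, M = 4.18×10⁻³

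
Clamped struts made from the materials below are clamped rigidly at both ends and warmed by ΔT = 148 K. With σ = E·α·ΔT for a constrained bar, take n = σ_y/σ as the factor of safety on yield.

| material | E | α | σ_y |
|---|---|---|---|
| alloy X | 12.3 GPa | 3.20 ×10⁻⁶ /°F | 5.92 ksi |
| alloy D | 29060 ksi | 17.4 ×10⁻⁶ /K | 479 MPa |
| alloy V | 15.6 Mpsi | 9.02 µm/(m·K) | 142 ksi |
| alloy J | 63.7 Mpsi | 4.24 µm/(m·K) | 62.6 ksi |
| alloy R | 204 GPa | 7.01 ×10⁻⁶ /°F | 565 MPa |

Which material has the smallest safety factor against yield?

Per material, after unit conversion:
  alloy X: E = 12.30, α = 5.76, σ_y = 40.82 → σ = 10.5 MPa, n = 3.89
  alloy D: E = 200.4, α = 17.4, σ_y = 479.0 → σ = 516 MPa, n = 0.928
  alloy V: E = 107.6, α = 9.02, σ_y = 979.1 → σ = 144 MPa, n = 6.82
  alloy J: E = 439.2, α = 4.24, σ_y = 431.6 → σ = 276 MPa, n = 1.57
  alloy R: E = 204.0, α = 12.6, σ_y = 565.0 → σ = 381 MPa, n = 1.48
The minimum is alloy D at n = 0.928.

alloy D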